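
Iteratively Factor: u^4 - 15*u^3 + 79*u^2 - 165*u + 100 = (u - 1)*(u^3 - 14*u^2 + 65*u - 100) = (u - 5)*(u - 1)*(u^2 - 9*u + 20) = (u - 5)^2*(u - 1)*(u - 4)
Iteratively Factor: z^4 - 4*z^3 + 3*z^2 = (z - 3)*(z^3 - z^2) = (z - 3)*(z - 1)*(z^2) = z*(z - 3)*(z - 1)*(z)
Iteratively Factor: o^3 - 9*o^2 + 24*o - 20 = (o - 2)*(o^2 - 7*o + 10) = (o - 2)^2*(o - 5)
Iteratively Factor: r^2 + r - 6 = (r - 2)*(r + 3)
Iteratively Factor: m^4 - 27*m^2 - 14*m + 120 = (m + 3)*(m^3 - 3*m^2 - 18*m + 40) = (m - 5)*(m + 3)*(m^2 + 2*m - 8) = (m - 5)*(m - 2)*(m + 3)*(m + 4)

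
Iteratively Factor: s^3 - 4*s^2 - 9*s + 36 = (s + 3)*(s^2 - 7*s + 12) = (s - 3)*(s + 3)*(s - 4)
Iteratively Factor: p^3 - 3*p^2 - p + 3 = (p - 1)*(p^2 - 2*p - 3) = (p - 3)*(p - 1)*(p + 1)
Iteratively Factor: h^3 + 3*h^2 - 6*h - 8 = (h + 1)*(h^2 + 2*h - 8) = (h + 1)*(h + 4)*(h - 2)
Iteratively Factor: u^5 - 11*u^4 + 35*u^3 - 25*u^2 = (u)*(u^4 - 11*u^3 + 35*u^2 - 25*u) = u*(u - 5)*(u^3 - 6*u^2 + 5*u) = u^2*(u - 5)*(u^2 - 6*u + 5) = u^2*(u - 5)^2*(u - 1)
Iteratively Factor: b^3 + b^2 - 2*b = (b - 1)*(b^2 + 2*b) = b*(b - 1)*(b + 2)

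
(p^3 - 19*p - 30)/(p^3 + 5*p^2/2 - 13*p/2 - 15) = 2*(p - 5)/(2*p - 5)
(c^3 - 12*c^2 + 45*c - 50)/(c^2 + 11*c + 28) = (c^3 - 12*c^2 + 45*c - 50)/(c^2 + 11*c + 28)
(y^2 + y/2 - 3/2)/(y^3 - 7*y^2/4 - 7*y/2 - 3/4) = 2*(-2*y^2 - y + 3)/(-4*y^3 + 7*y^2 + 14*y + 3)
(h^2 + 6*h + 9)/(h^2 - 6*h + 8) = (h^2 + 6*h + 9)/(h^2 - 6*h + 8)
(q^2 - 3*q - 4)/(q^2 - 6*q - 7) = (q - 4)/(q - 7)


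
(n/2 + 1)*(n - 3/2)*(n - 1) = n^3/2 - n^2/4 - 7*n/4 + 3/2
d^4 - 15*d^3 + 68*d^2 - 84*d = d*(d - 7)*(d - 6)*(d - 2)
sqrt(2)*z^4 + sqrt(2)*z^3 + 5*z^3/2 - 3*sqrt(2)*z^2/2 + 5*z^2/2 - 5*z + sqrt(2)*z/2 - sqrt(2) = (z - 1)*(z + 2)*(z + sqrt(2))*(sqrt(2)*z + 1/2)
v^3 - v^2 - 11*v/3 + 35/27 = (v - 7/3)*(v - 1/3)*(v + 5/3)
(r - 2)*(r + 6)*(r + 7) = r^3 + 11*r^2 + 16*r - 84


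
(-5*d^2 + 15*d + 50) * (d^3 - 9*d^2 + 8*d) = -5*d^5 + 60*d^4 - 125*d^3 - 330*d^2 + 400*d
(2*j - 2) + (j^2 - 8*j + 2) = j^2 - 6*j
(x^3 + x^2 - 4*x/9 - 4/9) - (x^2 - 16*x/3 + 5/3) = x^3 + 44*x/9 - 19/9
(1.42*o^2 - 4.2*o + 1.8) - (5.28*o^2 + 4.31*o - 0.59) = -3.86*o^2 - 8.51*o + 2.39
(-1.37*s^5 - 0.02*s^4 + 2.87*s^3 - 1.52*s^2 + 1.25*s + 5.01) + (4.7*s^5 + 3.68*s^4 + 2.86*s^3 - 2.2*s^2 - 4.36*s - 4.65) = 3.33*s^5 + 3.66*s^4 + 5.73*s^3 - 3.72*s^2 - 3.11*s + 0.359999999999999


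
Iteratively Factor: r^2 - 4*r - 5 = (r + 1)*(r - 5)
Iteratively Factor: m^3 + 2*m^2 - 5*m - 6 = (m + 3)*(m^2 - m - 2) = (m - 2)*(m + 3)*(m + 1)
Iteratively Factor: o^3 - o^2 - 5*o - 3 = (o - 3)*(o^2 + 2*o + 1) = (o - 3)*(o + 1)*(o + 1)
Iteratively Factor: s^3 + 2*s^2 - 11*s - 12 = (s + 4)*(s^2 - 2*s - 3) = (s + 1)*(s + 4)*(s - 3)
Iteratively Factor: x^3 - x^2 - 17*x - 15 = (x + 1)*(x^2 - 2*x - 15) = (x - 5)*(x + 1)*(x + 3)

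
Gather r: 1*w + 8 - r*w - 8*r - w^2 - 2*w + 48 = r*(-w - 8) - w^2 - w + 56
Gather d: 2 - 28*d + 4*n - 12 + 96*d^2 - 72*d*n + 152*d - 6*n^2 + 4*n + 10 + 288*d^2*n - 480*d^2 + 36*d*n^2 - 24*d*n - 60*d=d^2*(288*n - 384) + d*(36*n^2 - 96*n + 64) - 6*n^2 + 8*n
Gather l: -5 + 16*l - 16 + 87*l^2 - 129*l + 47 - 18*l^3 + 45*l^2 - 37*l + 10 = -18*l^3 + 132*l^2 - 150*l + 36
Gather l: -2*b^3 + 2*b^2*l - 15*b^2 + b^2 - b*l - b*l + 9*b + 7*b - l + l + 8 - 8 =-2*b^3 - 14*b^2 + 16*b + l*(2*b^2 - 2*b)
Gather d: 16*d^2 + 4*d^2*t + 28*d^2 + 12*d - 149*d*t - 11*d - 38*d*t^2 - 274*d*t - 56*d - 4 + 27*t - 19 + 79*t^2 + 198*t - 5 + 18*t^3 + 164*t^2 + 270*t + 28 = d^2*(4*t + 44) + d*(-38*t^2 - 423*t - 55) + 18*t^3 + 243*t^2 + 495*t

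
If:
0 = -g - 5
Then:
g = -5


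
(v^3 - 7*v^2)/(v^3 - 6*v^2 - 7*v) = v/(v + 1)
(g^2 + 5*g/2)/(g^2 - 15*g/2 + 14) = g*(2*g + 5)/(2*g^2 - 15*g + 28)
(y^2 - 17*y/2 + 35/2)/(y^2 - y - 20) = (y - 7/2)/(y + 4)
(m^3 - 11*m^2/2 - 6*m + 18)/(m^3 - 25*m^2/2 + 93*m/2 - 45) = (m + 2)/(m - 5)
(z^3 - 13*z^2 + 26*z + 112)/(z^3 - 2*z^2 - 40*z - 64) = (z - 7)/(z + 4)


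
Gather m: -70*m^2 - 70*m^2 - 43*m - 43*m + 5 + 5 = -140*m^2 - 86*m + 10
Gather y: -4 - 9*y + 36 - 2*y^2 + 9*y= 32 - 2*y^2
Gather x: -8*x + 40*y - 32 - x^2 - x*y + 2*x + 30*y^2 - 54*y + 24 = -x^2 + x*(-y - 6) + 30*y^2 - 14*y - 8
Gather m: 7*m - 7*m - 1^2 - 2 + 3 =0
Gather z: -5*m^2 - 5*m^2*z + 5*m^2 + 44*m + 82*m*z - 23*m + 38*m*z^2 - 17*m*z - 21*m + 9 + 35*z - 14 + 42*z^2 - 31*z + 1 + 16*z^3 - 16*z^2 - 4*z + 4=16*z^3 + z^2*(38*m + 26) + z*(-5*m^2 + 65*m)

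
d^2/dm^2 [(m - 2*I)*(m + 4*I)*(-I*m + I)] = -6*I*m + 4 + 2*I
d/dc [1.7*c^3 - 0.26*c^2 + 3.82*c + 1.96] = 5.1*c^2 - 0.52*c + 3.82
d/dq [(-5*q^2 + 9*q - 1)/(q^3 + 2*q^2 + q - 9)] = (5*q^4 - 18*q^3 - 20*q^2 + 94*q - 80)/(q^6 + 4*q^5 + 6*q^4 - 14*q^3 - 35*q^2 - 18*q + 81)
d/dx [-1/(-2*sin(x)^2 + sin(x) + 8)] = (1 - 4*sin(x))*cos(x)/(sin(x) + cos(2*x) + 7)^2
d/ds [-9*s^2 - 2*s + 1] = -18*s - 2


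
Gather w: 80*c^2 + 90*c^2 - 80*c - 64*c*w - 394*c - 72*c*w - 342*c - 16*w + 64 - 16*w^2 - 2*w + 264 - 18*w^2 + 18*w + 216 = 170*c^2 - 136*c*w - 816*c - 34*w^2 + 544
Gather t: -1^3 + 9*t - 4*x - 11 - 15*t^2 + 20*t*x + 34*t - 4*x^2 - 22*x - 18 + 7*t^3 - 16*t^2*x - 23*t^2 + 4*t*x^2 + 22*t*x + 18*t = 7*t^3 + t^2*(-16*x - 38) + t*(4*x^2 + 42*x + 61) - 4*x^2 - 26*x - 30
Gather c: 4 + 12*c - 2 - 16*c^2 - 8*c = -16*c^2 + 4*c + 2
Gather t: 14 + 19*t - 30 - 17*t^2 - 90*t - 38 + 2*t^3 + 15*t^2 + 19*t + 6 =2*t^3 - 2*t^2 - 52*t - 48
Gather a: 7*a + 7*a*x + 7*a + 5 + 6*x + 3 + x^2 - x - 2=a*(7*x + 14) + x^2 + 5*x + 6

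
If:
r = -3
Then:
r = -3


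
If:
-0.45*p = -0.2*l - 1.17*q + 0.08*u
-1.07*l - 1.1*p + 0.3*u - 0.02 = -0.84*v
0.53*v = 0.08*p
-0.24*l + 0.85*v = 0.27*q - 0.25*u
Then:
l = -8.13034040654035*v - 0.0244248792956546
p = 6.625*v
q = 3.42461050026372*v + 0.00277698886048787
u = -7.50654744999391*v - 0.0204487361545016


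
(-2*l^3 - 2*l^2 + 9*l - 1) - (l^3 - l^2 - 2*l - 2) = -3*l^3 - l^2 + 11*l + 1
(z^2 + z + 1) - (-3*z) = z^2 + 4*z + 1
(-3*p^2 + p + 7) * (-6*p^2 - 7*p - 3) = 18*p^4 + 15*p^3 - 40*p^2 - 52*p - 21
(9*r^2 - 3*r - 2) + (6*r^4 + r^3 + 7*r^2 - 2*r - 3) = 6*r^4 + r^3 + 16*r^2 - 5*r - 5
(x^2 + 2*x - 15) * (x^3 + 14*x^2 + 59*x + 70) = x^5 + 16*x^4 + 72*x^3 - 22*x^2 - 745*x - 1050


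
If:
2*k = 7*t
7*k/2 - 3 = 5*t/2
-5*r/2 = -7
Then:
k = 14/13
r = 14/5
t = 4/13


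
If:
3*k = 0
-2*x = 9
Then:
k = 0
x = -9/2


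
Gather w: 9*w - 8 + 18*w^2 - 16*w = 18*w^2 - 7*w - 8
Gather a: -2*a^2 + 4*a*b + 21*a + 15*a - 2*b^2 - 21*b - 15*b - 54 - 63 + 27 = -2*a^2 + a*(4*b + 36) - 2*b^2 - 36*b - 90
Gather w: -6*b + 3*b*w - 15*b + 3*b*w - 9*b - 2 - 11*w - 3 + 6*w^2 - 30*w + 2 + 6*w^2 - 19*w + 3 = -30*b + 12*w^2 + w*(6*b - 60)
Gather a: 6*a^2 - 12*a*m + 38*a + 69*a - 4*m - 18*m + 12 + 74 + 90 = 6*a^2 + a*(107 - 12*m) - 22*m + 176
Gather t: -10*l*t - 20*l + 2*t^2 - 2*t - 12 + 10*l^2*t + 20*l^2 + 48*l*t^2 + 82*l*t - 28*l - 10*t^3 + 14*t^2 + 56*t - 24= 20*l^2 - 48*l - 10*t^3 + t^2*(48*l + 16) + t*(10*l^2 + 72*l + 54) - 36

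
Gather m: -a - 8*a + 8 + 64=72 - 9*a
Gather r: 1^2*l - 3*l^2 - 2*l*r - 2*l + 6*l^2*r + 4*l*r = -3*l^2 - l + r*(6*l^2 + 2*l)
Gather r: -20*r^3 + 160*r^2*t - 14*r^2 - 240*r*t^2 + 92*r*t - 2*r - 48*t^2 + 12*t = -20*r^3 + r^2*(160*t - 14) + r*(-240*t^2 + 92*t - 2) - 48*t^2 + 12*t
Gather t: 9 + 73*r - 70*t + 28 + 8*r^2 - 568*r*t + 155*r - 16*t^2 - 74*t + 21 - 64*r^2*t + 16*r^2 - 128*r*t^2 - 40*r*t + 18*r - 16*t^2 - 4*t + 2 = 24*r^2 + 246*r + t^2*(-128*r - 32) + t*(-64*r^2 - 608*r - 148) + 60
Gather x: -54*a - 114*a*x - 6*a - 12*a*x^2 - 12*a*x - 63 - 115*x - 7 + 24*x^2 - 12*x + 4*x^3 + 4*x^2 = -60*a + 4*x^3 + x^2*(28 - 12*a) + x*(-126*a - 127) - 70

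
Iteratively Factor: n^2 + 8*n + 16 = (n + 4)*(n + 4)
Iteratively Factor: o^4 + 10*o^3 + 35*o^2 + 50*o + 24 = (o + 2)*(o^3 + 8*o^2 + 19*o + 12) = (o + 2)*(o + 4)*(o^2 + 4*o + 3) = (o + 2)*(o + 3)*(o + 4)*(o + 1)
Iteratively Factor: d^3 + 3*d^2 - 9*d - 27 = (d + 3)*(d^2 - 9) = (d - 3)*(d + 3)*(d + 3)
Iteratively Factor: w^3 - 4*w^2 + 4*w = (w - 2)*(w^2 - 2*w) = (w - 2)^2*(w)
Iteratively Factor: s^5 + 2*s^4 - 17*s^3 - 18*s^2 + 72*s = (s + 3)*(s^4 - s^3 - 14*s^2 + 24*s) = (s - 2)*(s + 3)*(s^3 + s^2 - 12*s) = (s - 3)*(s - 2)*(s + 3)*(s^2 + 4*s) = (s - 3)*(s - 2)*(s + 3)*(s + 4)*(s)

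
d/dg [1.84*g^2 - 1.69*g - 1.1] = 3.68*g - 1.69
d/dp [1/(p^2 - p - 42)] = (1 - 2*p)/(-p^2 + p + 42)^2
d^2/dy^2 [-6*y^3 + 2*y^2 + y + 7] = 4 - 36*y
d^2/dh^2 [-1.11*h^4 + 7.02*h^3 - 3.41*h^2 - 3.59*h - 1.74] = -13.32*h^2 + 42.12*h - 6.82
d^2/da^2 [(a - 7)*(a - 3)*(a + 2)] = 6*a - 16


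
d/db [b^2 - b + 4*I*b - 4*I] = 2*b - 1 + 4*I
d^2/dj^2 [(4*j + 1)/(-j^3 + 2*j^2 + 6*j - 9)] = 2*(-(4*j + 1)*(-3*j^2 + 4*j + 6)^2 + (12*j^2 - 16*j + (3*j - 2)*(4*j + 1) - 24)*(j^3 - 2*j^2 - 6*j + 9))/(j^3 - 2*j^2 - 6*j + 9)^3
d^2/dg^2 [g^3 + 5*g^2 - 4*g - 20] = 6*g + 10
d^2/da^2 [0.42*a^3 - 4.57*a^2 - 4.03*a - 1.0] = 2.52*a - 9.14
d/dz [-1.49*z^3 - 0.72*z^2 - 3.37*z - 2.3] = -4.47*z^2 - 1.44*z - 3.37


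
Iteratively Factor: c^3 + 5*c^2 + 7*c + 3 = (c + 1)*(c^2 + 4*c + 3) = (c + 1)*(c + 3)*(c + 1)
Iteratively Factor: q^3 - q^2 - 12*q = (q - 4)*(q^2 + 3*q) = q*(q - 4)*(q + 3)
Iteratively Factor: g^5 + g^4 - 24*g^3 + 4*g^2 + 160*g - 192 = (g + 4)*(g^4 - 3*g^3 - 12*g^2 + 52*g - 48) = (g - 2)*(g + 4)*(g^3 - g^2 - 14*g + 24) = (g - 2)*(g + 4)^2*(g^2 - 5*g + 6) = (g - 3)*(g - 2)*(g + 4)^2*(g - 2)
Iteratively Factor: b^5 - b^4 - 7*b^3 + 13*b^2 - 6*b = (b - 2)*(b^4 + b^3 - 5*b^2 + 3*b) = (b - 2)*(b - 1)*(b^3 + 2*b^2 - 3*b) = (b - 2)*(b - 1)*(b + 3)*(b^2 - b) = (b - 2)*(b - 1)^2*(b + 3)*(b)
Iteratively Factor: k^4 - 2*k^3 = (k)*(k^3 - 2*k^2) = k*(k - 2)*(k^2) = k^2*(k - 2)*(k)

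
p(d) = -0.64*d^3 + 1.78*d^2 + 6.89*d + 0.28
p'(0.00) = 6.89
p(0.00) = 0.28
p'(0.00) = 6.89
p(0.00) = 0.28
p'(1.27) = 8.31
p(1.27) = 10.59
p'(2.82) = 1.66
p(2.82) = 19.51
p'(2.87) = 1.29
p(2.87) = 19.59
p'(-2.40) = -12.71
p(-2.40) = 2.84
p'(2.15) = 5.67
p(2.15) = 16.96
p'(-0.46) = 4.85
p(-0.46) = -2.45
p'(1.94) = 6.57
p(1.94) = 15.67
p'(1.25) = 8.34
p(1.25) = 10.42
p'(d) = -1.92*d^2 + 3.56*d + 6.89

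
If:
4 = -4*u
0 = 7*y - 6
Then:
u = -1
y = 6/7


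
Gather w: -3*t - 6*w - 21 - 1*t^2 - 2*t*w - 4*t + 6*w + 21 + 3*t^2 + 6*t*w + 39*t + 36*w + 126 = 2*t^2 + 32*t + w*(4*t + 36) + 126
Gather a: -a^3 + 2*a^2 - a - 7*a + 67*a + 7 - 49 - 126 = -a^3 + 2*a^2 + 59*a - 168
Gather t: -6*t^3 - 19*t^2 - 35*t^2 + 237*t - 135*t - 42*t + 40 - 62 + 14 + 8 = -6*t^3 - 54*t^2 + 60*t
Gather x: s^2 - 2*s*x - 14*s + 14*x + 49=s^2 - 14*s + x*(14 - 2*s) + 49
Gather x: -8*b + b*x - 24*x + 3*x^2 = -8*b + 3*x^2 + x*(b - 24)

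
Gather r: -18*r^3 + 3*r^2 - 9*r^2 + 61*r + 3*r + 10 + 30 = -18*r^3 - 6*r^2 + 64*r + 40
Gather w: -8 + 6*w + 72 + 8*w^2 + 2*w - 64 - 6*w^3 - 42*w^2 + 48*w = -6*w^3 - 34*w^2 + 56*w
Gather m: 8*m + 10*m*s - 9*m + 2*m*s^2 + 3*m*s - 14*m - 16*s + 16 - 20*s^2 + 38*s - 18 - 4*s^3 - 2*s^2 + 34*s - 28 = m*(2*s^2 + 13*s - 15) - 4*s^3 - 22*s^2 + 56*s - 30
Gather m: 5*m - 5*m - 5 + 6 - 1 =0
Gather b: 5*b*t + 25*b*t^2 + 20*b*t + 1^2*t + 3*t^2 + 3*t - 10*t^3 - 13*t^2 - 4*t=b*(25*t^2 + 25*t) - 10*t^3 - 10*t^2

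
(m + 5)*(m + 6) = m^2 + 11*m + 30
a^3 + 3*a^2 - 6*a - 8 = (a - 2)*(a + 1)*(a + 4)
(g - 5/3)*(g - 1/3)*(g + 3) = g^3 + g^2 - 49*g/9 + 5/3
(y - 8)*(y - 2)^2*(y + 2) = y^4 - 10*y^3 + 12*y^2 + 40*y - 64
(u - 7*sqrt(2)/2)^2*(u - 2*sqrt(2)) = u^3 - 9*sqrt(2)*u^2 + 105*u/2 - 49*sqrt(2)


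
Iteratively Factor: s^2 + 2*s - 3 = (s - 1)*(s + 3)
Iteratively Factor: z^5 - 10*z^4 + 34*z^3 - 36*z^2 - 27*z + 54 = (z + 1)*(z^4 - 11*z^3 + 45*z^2 - 81*z + 54) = (z - 2)*(z + 1)*(z^3 - 9*z^2 + 27*z - 27) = (z - 3)*(z - 2)*(z + 1)*(z^2 - 6*z + 9) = (z - 3)^2*(z - 2)*(z + 1)*(z - 3)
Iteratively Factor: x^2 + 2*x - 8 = (x + 4)*(x - 2)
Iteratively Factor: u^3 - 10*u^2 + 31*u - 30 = (u - 2)*(u^2 - 8*u + 15) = (u - 3)*(u - 2)*(u - 5)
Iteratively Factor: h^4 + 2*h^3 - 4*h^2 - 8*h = (h)*(h^3 + 2*h^2 - 4*h - 8) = h*(h + 2)*(h^2 - 4) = h*(h - 2)*(h + 2)*(h + 2)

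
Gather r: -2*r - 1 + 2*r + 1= 0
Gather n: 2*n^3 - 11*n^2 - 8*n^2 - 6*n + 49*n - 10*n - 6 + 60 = 2*n^3 - 19*n^2 + 33*n + 54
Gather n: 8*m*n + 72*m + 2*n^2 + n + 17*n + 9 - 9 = 72*m + 2*n^2 + n*(8*m + 18)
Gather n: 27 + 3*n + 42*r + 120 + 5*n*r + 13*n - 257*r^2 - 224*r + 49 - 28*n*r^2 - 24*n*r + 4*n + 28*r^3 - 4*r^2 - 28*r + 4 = n*(-28*r^2 - 19*r + 20) + 28*r^3 - 261*r^2 - 210*r + 200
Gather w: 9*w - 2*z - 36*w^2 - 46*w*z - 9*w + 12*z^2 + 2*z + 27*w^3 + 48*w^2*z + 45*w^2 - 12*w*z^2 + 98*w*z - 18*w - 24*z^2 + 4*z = 27*w^3 + w^2*(48*z + 9) + w*(-12*z^2 + 52*z - 18) - 12*z^2 + 4*z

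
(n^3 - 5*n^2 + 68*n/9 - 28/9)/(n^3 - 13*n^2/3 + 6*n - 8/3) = (9*n^2 - 27*n + 14)/(3*(3*n^2 - 7*n + 4))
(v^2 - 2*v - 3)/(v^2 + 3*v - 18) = (v + 1)/(v + 6)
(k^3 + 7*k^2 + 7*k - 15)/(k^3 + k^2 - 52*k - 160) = (k^2 + 2*k - 3)/(k^2 - 4*k - 32)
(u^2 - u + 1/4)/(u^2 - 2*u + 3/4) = (2*u - 1)/(2*u - 3)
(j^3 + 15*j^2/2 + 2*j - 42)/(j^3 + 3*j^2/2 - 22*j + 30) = (2*j + 7)/(2*j - 5)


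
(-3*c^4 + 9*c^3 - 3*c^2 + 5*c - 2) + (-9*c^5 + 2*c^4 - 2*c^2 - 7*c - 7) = -9*c^5 - c^4 + 9*c^3 - 5*c^2 - 2*c - 9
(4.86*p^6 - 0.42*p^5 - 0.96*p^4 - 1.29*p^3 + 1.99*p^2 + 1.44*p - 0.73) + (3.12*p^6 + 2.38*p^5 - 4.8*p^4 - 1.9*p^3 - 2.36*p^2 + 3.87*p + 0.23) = 7.98*p^6 + 1.96*p^5 - 5.76*p^4 - 3.19*p^3 - 0.37*p^2 + 5.31*p - 0.5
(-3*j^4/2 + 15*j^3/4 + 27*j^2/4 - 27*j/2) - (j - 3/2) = -3*j^4/2 + 15*j^3/4 + 27*j^2/4 - 29*j/2 + 3/2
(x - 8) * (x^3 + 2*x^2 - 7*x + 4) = x^4 - 6*x^3 - 23*x^2 + 60*x - 32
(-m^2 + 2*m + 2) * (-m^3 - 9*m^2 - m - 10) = m^5 + 7*m^4 - 19*m^3 - 10*m^2 - 22*m - 20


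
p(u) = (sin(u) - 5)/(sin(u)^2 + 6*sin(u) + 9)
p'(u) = (-2*sin(u)*cos(u) - 6*cos(u))*(sin(u) - 5)/(sin(u)^2 + 6*sin(u) + 9)^2 + cos(u)/(sin(u)^2 + 6*sin(u) + 9) = (13 - sin(u))*cos(u)/(sin(u) + 3)^3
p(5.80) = -0.85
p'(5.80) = 0.73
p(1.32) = -0.26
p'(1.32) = 0.05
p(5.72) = -0.91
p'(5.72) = 0.76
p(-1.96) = -1.38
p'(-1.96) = -0.59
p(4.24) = -1.32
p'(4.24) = -0.67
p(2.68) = -0.38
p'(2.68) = -0.27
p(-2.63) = -0.87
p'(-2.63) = -0.74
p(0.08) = -0.52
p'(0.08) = 0.44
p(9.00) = -0.39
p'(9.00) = -0.29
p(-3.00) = -0.63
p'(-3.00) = -0.56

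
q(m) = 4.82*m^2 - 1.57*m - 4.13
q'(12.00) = 114.11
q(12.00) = 671.11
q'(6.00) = 56.27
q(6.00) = 159.97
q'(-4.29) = -42.93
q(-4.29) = 91.31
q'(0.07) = -0.90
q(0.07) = -4.22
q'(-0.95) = -10.73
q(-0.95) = 1.71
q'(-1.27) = -13.81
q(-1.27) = 5.64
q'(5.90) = 55.31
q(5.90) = 154.39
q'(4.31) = 39.98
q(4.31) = 78.64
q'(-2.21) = -22.87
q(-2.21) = 22.88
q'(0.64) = 4.60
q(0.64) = -3.16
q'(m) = 9.64*m - 1.57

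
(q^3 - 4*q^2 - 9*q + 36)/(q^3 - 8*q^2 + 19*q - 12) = (q + 3)/(q - 1)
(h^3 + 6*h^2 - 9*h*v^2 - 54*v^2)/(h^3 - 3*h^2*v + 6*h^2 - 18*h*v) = (h + 3*v)/h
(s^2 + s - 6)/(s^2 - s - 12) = (s - 2)/(s - 4)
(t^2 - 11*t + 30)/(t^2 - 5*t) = (t - 6)/t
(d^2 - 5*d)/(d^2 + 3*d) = (d - 5)/(d + 3)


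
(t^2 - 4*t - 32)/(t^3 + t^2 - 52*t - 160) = 1/(t + 5)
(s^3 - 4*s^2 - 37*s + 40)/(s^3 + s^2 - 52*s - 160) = (s - 1)/(s + 4)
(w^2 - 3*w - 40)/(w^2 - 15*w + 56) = (w + 5)/(w - 7)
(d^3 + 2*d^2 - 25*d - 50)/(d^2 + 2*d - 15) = (d^2 - 3*d - 10)/(d - 3)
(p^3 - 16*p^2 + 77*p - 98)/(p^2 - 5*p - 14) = (p^2 - 9*p + 14)/(p + 2)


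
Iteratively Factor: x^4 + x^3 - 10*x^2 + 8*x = (x - 2)*(x^3 + 3*x^2 - 4*x) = (x - 2)*(x - 1)*(x^2 + 4*x) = x*(x - 2)*(x - 1)*(x + 4)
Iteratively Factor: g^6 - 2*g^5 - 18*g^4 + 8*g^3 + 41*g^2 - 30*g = (g - 1)*(g^5 - g^4 - 19*g^3 - 11*g^2 + 30*g) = g*(g - 1)*(g^4 - g^3 - 19*g^2 - 11*g + 30) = g*(g - 1)*(g + 2)*(g^3 - 3*g^2 - 13*g + 15) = g*(g - 1)^2*(g + 2)*(g^2 - 2*g - 15) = g*(g - 5)*(g - 1)^2*(g + 2)*(g + 3)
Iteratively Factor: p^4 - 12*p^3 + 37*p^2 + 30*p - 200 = (p - 5)*(p^3 - 7*p^2 + 2*p + 40) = (p - 5)^2*(p^2 - 2*p - 8) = (p - 5)^2*(p + 2)*(p - 4)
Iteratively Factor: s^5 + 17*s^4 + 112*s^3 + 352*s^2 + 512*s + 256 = (s + 4)*(s^4 + 13*s^3 + 60*s^2 + 112*s + 64) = (s + 1)*(s + 4)*(s^3 + 12*s^2 + 48*s + 64) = (s + 1)*(s + 4)^2*(s^2 + 8*s + 16) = (s + 1)*(s + 4)^3*(s + 4)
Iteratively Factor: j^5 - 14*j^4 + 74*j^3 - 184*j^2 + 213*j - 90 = (j - 3)*(j^4 - 11*j^3 + 41*j^2 - 61*j + 30) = (j - 5)*(j - 3)*(j^3 - 6*j^2 + 11*j - 6) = (j - 5)*(j - 3)*(j - 2)*(j^2 - 4*j + 3) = (j - 5)*(j - 3)^2*(j - 2)*(j - 1)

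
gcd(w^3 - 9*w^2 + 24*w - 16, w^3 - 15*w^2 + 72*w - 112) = w^2 - 8*w + 16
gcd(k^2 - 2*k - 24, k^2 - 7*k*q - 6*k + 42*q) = k - 6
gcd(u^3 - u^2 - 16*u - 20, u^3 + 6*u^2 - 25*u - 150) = u - 5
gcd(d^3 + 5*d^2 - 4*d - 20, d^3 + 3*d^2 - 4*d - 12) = d^2 - 4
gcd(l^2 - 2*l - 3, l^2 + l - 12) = l - 3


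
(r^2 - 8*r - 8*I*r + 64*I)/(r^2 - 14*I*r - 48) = (r - 8)/(r - 6*I)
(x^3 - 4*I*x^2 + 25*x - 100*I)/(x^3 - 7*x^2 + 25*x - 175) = (x - 4*I)/(x - 7)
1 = 1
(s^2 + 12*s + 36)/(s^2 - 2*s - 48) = (s + 6)/(s - 8)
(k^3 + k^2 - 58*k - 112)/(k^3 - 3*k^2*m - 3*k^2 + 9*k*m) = (k^3 + k^2 - 58*k - 112)/(k*(k^2 - 3*k*m - 3*k + 9*m))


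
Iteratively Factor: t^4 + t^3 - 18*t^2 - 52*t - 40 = (t - 5)*(t^3 + 6*t^2 + 12*t + 8) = (t - 5)*(t + 2)*(t^2 + 4*t + 4) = (t - 5)*(t + 2)^2*(t + 2)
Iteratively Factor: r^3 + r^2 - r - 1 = (r + 1)*(r^2 - 1) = (r - 1)*(r + 1)*(r + 1)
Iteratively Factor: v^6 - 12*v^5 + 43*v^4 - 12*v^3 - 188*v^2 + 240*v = (v - 2)*(v^5 - 10*v^4 + 23*v^3 + 34*v^2 - 120*v) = (v - 4)*(v - 2)*(v^4 - 6*v^3 - v^2 + 30*v) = v*(v - 4)*(v - 2)*(v^3 - 6*v^2 - v + 30) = v*(v - 4)*(v - 3)*(v - 2)*(v^2 - 3*v - 10) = v*(v - 5)*(v - 4)*(v - 3)*(v - 2)*(v + 2)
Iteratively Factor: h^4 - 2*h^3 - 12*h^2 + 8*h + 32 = (h + 2)*(h^3 - 4*h^2 - 4*h + 16) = (h + 2)^2*(h^2 - 6*h + 8) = (h - 2)*(h + 2)^2*(h - 4)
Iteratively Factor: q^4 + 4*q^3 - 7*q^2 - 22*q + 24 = (q - 1)*(q^3 + 5*q^2 - 2*q - 24) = (q - 1)*(q + 3)*(q^2 + 2*q - 8) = (q - 2)*(q - 1)*(q + 3)*(q + 4)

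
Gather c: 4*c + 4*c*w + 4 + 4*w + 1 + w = c*(4*w + 4) + 5*w + 5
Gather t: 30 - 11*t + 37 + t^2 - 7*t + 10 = t^2 - 18*t + 77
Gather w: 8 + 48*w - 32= 48*w - 24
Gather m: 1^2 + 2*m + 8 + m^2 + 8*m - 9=m^2 + 10*m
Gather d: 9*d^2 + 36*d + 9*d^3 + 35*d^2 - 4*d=9*d^3 + 44*d^2 + 32*d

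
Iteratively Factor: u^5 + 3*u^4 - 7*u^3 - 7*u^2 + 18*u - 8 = (u - 1)*(u^4 + 4*u^3 - 3*u^2 - 10*u + 8) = (u - 1)*(u + 2)*(u^3 + 2*u^2 - 7*u + 4) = (u - 1)*(u + 2)*(u + 4)*(u^2 - 2*u + 1) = (u - 1)^2*(u + 2)*(u + 4)*(u - 1)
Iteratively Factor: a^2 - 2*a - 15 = (a - 5)*(a + 3)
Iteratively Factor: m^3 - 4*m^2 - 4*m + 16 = (m - 4)*(m^2 - 4) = (m - 4)*(m - 2)*(m + 2)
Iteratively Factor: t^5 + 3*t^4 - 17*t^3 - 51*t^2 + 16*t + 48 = (t + 4)*(t^4 - t^3 - 13*t^2 + t + 12) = (t + 1)*(t + 4)*(t^3 - 2*t^2 - 11*t + 12) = (t - 1)*(t + 1)*(t + 4)*(t^2 - t - 12) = (t - 1)*(t + 1)*(t + 3)*(t + 4)*(t - 4)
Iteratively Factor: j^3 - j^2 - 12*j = (j - 4)*(j^2 + 3*j) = (j - 4)*(j + 3)*(j)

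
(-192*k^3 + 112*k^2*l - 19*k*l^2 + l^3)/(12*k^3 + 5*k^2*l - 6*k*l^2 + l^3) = (-64*k^2 + 16*k*l - l^2)/(4*k^2 + 3*k*l - l^2)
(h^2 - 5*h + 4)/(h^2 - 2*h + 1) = (h - 4)/(h - 1)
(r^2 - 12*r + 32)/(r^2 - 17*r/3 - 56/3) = 3*(r - 4)/(3*r + 7)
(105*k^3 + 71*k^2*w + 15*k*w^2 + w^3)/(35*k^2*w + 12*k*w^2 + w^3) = (3*k + w)/w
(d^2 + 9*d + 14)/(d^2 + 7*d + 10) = (d + 7)/(d + 5)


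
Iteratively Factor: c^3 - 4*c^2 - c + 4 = (c + 1)*(c^2 - 5*c + 4) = (c - 1)*(c + 1)*(c - 4)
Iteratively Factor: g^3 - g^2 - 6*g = (g - 3)*(g^2 + 2*g) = (g - 3)*(g + 2)*(g)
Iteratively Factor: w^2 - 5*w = (w)*(w - 5)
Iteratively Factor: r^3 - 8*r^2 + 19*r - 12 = (r - 1)*(r^2 - 7*r + 12) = (r - 4)*(r - 1)*(r - 3)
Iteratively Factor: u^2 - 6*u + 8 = (u - 4)*(u - 2)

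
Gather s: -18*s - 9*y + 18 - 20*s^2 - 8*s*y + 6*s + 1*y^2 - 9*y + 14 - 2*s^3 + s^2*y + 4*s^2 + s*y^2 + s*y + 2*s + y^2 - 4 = -2*s^3 + s^2*(y - 16) + s*(y^2 - 7*y - 10) + 2*y^2 - 18*y + 28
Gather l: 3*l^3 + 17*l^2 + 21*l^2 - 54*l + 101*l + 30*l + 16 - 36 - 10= 3*l^3 + 38*l^2 + 77*l - 30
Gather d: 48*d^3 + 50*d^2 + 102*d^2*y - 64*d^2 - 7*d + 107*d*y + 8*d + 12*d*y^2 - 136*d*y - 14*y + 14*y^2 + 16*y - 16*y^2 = 48*d^3 + d^2*(102*y - 14) + d*(12*y^2 - 29*y + 1) - 2*y^2 + 2*y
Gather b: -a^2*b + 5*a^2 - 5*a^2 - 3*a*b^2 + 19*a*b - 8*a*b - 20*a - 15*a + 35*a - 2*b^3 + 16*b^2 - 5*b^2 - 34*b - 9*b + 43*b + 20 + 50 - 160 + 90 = -2*b^3 + b^2*(11 - 3*a) + b*(-a^2 + 11*a)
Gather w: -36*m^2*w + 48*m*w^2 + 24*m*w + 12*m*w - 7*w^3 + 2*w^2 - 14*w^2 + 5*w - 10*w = -7*w^3 + w^2*(48*m - 12) + w*(-36*m^2 + 36*m - 5)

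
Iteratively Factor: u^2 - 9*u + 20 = (u - 4)*(u - 5)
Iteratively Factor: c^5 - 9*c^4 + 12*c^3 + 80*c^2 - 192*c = (c - 4)*(c^4 - 5*c^3 - 8*c^2 + 48*c) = c*(c - 4)*(c^3 - 5*c^2 - 8*c + 48) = c*(c - 4)*(c + 3)*(c^2 - 8*c + 16) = c*(c - 4)^2*(c + 3)*(c - 4)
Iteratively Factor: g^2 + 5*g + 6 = (g + 2)*(g + 3)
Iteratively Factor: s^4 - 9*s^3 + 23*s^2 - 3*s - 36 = (s - 3)*(s^3 - 6*s^2 + 5*s + 12) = (s - 3)*(s + 1)*(s^2 - 7*s + 12) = (s - 4)*(s - 3)*(s + 1)*(s - 3)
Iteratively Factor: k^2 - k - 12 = (k + 3)*(k - 4)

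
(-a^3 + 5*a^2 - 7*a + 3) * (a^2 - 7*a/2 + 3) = -a^5 + 17*a^4/2 - 55*a^3/2 + 85*a^2/2 - 63*a/2 + 9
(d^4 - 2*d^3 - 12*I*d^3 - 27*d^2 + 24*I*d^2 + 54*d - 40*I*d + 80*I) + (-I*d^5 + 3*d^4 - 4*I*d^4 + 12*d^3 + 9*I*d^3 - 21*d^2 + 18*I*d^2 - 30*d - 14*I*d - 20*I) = -I*d^5 + 4*d^4 - 4*I*d^4 + 10*d^3 - 3*I*d^3 - 48*d^2 + 42*I*d^2 + 24*d - 54*I*d + 60*I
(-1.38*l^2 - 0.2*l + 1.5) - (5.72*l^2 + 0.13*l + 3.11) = -7.1*l^2 - 0.33*l - 1.61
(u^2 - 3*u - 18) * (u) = u^3 - 3*u^2 - 18*u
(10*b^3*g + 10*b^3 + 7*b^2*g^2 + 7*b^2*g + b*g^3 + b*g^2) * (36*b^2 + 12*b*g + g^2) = 360*b^5*g + 360*b^5 + 372*b^4*g^2 + 372*b^4*g + 130*b^3*g^3 + 130*b^3*g^2 + 19*b^2*g^4 + 19*b^2*g^3 + b*g^5 + b*g^4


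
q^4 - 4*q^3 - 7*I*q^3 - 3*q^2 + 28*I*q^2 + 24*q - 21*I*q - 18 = (q - 3)*(q - 1)*(q - 6*I)*(q - I)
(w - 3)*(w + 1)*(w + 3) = w^3 + w^2 - 9*w - 9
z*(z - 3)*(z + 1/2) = z^3 - 5*z^2/2 - 3*z/2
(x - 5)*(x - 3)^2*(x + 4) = x^4 - 7*x^3 - 5*x^2 + 111*x - 180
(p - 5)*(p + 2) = p^2 - 3*p - 10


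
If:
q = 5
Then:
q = 5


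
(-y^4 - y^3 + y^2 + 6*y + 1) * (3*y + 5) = -3*y^5 - 8*y^4 - 2*y^3 + 23*y^2 + 33*y + 5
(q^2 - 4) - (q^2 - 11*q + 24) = 11*q - 28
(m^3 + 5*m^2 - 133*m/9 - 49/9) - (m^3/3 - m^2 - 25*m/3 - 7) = 2*m^3/3 + 6*m^2 - 58*m/9 + 14/9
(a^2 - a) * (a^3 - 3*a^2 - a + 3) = a^5 - 4*a^4 + 2*a^3 + 4*a^2 - 3*a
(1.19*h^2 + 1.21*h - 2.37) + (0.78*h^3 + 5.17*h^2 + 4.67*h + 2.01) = 0.78*h^3 + 6.36*h^2 + 5.88*h - 0.36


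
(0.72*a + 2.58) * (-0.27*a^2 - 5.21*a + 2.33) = -0.1944*a^3 - 4.4478*a^2 - 11.7642*a + 6.0114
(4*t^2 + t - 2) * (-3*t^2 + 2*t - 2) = -12*t^4 + 5*t^3 - 6*t + 4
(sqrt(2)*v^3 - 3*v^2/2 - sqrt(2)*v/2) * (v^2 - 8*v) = sqrt(2)*v^5 - 8*sqrt(2)*v^4 - 3*v^4/2 - sqrt(2)*v^3/2 + 12*v^3 + 4*sqrt(2)*v^2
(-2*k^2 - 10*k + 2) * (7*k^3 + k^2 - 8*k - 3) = -14*k^5 - 72*k^4 + 20*k^3 + 88*k^2 + 14*k - 6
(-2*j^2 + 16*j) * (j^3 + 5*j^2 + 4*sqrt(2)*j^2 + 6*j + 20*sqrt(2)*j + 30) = -2*j^5 - 8*sqrt(2)*j^4 + 6*j^4 + 24*sqrt(2)*j^3 + 68*j^3 + 36*j^2 + 320*sqrt(2)*j^2 + 480*j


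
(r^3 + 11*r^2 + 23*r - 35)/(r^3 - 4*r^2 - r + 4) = (r^2 + 12*r + 35)/(r^2 - 3*r - 4)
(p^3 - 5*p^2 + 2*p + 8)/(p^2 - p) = (p^3 - 5*p^2 + 2*p + 8)/(p*(p - 1))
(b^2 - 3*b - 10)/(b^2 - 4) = (b - 5)/(b - 2)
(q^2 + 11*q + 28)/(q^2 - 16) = (q + 7)/(q - 4)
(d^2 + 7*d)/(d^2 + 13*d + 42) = d/(d + 6)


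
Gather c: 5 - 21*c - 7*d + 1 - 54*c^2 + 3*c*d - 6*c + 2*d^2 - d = -54*c^2 + c*(3*d - 27) + 2*d^2 - 8*d + 6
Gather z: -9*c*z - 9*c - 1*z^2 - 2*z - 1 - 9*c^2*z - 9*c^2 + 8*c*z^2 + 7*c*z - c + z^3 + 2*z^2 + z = -9*c^2 - 10*c + z^3 + z^2*(8*c + 1) + z*(-9*c^2 - 2*c - 1) - 1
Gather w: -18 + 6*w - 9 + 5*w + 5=11*w - 22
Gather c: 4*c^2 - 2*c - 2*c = 4*c^2 - 4*c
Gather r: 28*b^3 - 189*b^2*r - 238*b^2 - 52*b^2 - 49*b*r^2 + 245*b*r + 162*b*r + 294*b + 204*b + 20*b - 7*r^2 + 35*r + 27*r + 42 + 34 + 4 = 28*b^3 - 290*b^2 + 518*b + r^2*(-49*b - 7) + r*(-189*b^2 + 407*b + 62) + 80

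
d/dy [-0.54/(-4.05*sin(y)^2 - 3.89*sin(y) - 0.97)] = -(4.374*sin(y) + 2.1006)*cos(y)/(4.05*sin(y)^2 + 3.89*sin(y) + 0.97)^2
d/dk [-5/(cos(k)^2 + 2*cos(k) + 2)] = -10*(cos(k) + 1)*sin(k)/(cos(k)^2 + 2*cos(k) + 2)^2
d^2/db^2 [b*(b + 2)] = 2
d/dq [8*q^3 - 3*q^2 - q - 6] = 24*q^2 - 6*q - 1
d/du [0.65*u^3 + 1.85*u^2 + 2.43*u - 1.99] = 1.95*u^2 + 3.7*u + 2.43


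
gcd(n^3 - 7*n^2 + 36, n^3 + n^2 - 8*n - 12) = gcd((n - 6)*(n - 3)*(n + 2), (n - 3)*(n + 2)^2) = n^2 - n - 6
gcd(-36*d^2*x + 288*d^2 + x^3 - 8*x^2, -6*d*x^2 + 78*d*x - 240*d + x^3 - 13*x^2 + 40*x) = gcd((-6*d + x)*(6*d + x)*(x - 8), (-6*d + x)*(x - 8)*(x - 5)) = -6*d*x + 48*d + x^2 - 8*x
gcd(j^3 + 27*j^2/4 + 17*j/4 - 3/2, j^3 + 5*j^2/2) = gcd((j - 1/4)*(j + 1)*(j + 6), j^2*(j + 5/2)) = 1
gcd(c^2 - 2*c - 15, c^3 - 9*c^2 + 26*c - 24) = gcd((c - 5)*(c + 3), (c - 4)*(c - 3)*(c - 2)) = 1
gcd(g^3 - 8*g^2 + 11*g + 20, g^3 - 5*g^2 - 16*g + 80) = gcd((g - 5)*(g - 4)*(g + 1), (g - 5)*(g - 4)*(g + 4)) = g^2 - 9*g + 20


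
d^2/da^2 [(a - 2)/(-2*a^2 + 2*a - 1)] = 4*(-2*(a - 2)*(2*a - 1)^2 + 3*(a - 1)*(2*a^2 - 2*a + 1))/(2*a^2 - 2*a + 1)^3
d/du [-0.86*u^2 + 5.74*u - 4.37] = 5.74 - 1.72*u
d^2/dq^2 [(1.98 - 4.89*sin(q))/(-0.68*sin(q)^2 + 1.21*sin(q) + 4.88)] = (-2.261136*sin(q)^5 - 0.361283999999991*sin(q)^4 - 97.727016*sin(q)^3 + 52.561806*sin(q)^2 - 21.0072*sin(q) - 76.687644)/(0.314432*sin(q)^6 - 1.678512*sin(q)^5 - 3.782772*sin(q)^4 + 22.320023*sin(q)^3 + 27.146952*sin(q)^2 - 86.446272*sin(q) - 116.214272)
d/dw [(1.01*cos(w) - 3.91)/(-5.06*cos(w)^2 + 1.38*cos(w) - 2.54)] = (-5.1106*cos(w)^2 + 39.5692*cos(w) - 2.8304)*sin(w)/(25.6036*cos(w)^4 - 13.9656*cos(w)^3 + 27.6092*cos(w)^2 - 7.0104*cos(w) + 6.4516)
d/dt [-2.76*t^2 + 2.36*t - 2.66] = 2.36 - 5.52*t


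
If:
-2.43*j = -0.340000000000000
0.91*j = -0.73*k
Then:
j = 0.14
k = -0.17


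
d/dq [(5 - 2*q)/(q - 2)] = -1/(q - 2)^2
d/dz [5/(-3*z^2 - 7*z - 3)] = 5*(6*z + 7)/(3*z^2 + 7*z + 3)^2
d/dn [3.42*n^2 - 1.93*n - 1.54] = 6.84*n - 1.93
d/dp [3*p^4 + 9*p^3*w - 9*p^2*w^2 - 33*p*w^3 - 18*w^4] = 12*p^3 + 27*p^2*w - 18*p*w^2 - 33*w^3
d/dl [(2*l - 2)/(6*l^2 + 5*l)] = 2*(-6*l^2 + 12*l + 5)/(l^2*(36*l^2 + 60*l + 25))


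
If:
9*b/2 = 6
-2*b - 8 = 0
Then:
No Solution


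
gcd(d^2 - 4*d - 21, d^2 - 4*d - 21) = d^2 - 4*d - 21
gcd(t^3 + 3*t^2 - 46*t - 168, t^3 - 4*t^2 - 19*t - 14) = t - 7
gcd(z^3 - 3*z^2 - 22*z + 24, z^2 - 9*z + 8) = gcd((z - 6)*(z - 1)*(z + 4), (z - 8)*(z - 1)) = z - 1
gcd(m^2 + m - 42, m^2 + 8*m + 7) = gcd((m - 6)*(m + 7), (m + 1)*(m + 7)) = m + 7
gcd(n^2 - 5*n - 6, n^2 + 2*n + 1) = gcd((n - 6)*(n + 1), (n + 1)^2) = n + 1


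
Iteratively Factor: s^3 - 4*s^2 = (s)*(s^2 - 4*s) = s^2*(s - 4)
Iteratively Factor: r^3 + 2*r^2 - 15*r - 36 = (r + 3)*(r^2 - r - 12) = (r - 4)*(r + 3)*(r + 3)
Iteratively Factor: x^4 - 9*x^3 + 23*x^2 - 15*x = (x - 1)*(x^3 - 8*x^2 + 15*x) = (x - 5)*(x - 1)*(x^2 - 3*x) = x*(x - 5)*(x - 1)*(x - 3)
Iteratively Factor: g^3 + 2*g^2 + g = (g + 1)*(g^2 + g) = g*(g + 1)*(g + 1)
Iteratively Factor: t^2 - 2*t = (t - 2)*(t)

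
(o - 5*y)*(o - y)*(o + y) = o^3 - 5*o^2*y - o*y^2 + 5*y^3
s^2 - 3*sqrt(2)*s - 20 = (s - 5*sqrt(2))*(s + 2*sqrt(2))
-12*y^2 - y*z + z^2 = (-4*y + z)*(3*y + z)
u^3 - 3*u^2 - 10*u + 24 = (u - 4)*(u - 2)*(u + 3)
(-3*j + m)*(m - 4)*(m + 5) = -3*j*m^2 - 3*j*m + 60*j + m^3 + m^2 - 20*m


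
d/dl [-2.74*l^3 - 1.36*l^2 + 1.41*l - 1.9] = -8.22*l^2 - 2.72*l + 1.41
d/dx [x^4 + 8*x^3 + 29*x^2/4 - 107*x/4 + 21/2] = 4*x^3 + 24*x^2 + 29*x/2 - 107/4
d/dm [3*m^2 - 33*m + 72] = 6*m - 33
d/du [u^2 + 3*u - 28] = 2*u + 3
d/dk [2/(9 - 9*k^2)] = 4*k/(9*(k^2 - 1)^2)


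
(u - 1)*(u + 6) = u^2 + 5*u - 6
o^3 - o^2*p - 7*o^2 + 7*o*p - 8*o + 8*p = (o - 8)*(o + 1)*(o - p)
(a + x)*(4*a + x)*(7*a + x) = 28*a^3 + 39*a^2*x + 12*a*x^2 + x^3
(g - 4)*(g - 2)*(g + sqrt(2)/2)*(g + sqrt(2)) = g^4 - 6*g^3 + 3*sqrt(2)*g^3/2 - 9*sqrt(2)*g^2 + 9*g^2 - 6*g + 12*sqrt(2)*g + 8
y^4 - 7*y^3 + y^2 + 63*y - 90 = (y - 5)*(y - 3)*(y - 2)*(y + 3)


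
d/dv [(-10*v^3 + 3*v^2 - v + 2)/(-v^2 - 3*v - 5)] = (10*v^4 + 60*v^3 + 140*v^2 - 26*v + 11)/(v^4 + 6*v^3 + 19*v^2 + 30*v + 25)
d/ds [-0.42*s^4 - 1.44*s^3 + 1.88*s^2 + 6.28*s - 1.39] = -1.68*s^3 - 4.32*s^2 + 3.76*s + 6.28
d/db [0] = 0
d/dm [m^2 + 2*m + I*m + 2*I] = 2*m + 2 + I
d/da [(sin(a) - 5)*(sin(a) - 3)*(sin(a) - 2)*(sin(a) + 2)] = 2*(2*sin(a)^3 - 12*sin(a)^2 + 11*sin(a) + 16)*cos(a)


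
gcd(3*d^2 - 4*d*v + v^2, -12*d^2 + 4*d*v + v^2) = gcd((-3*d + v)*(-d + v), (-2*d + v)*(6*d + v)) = 1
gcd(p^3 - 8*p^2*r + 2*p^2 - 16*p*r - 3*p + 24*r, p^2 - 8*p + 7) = p - 1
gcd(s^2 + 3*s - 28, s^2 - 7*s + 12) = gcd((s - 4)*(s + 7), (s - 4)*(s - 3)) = s - 4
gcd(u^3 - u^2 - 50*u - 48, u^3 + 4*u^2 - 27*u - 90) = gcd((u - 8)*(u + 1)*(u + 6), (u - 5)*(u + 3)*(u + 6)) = u + 6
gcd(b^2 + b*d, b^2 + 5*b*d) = b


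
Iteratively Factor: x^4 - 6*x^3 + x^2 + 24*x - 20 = (x - 1)*(x^3 - 5*x^2 - 4*x + 20) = (x - 5)*(x - 1)*(x^2 - 4) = (x - 5)*(x - 1)*(x + 2)*(x - 2)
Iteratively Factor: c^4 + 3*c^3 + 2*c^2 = (c)*(c^3 + 3*c^2 + 2*c) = c*(c + 2)*(c^2 + c) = c*(c + 1)*(c + 2)*(c)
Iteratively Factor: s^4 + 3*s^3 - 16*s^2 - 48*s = (s - 4)*(s^3 + 7*s^2 + 12*s) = (s - 4)*(s + 3)*(s^2 + 4*s) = s*(s - 4)*(s + 3)*(s + 4)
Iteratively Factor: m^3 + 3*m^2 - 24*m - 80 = (m + 4)*(m^2 - m - 20) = (m - 5)*(m + 4)*(m + 4)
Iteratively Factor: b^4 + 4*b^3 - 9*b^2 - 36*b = (b - 3)*(b^3 + 7*b^2 + 12*b) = b*(b - 3)*(b^2 + 7*b + 12) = b*(b - 3)*(b + 4)*(b + 3)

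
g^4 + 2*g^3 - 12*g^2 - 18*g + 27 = (g - 3)*(g - 1)*(g + 3)^2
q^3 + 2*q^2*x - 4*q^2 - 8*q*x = q*(q - 4)*(q + 2*x)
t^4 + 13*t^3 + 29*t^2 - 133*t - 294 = (t - 3)*(t + 2)*(t + 7)^2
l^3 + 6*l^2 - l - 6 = (l - 1)*(l + 1)*(l + 6)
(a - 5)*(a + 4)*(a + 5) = a^3 + 4*a^2 - 25*a - 100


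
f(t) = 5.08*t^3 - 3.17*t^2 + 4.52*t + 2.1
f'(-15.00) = 3528.62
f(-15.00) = -17923.95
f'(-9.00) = 1296.02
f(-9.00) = -3998.67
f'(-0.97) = 25.01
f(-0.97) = -9.90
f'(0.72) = 7.86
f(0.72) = 5.61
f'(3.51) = 170.02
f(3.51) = 198.59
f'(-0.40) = 9.49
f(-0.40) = -0.54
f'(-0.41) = 9.68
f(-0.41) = -0.64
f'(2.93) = 116.78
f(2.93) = 115.91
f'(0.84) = 9.95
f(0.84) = 6.67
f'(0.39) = 4.37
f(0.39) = 3.68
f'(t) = 15.24*t^2 - 6.34*t + 4.52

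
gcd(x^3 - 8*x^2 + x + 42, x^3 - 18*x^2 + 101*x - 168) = x^2 - 10*x + 21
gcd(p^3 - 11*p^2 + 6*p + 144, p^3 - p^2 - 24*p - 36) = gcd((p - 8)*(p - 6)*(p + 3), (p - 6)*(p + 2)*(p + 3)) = p^2 - 3*p - 18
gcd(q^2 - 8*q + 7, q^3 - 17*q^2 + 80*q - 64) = q - 1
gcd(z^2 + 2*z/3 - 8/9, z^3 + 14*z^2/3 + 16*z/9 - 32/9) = z^2 + 2*z/3 - 8/9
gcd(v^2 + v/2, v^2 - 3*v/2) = v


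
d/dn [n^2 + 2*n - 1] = 2*n + 2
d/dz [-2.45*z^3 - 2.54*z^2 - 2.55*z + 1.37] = -7.35*z^2 - 5.08*z - 2.55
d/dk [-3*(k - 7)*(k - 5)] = 36 - 6*k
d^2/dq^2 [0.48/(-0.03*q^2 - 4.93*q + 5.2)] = (0.000864*q^2 + 0.141984*q - 0.48*(0.06*q + 4.93)*(0.12*q + 9.86) - 0.14976)/(0.03*q^2 + 4.93*q - 5.2)^3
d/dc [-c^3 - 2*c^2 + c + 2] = -3*c^2 - 4*c + 1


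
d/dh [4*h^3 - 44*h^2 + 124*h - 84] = 12*h^2 - 88*h + 124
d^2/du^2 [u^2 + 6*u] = 2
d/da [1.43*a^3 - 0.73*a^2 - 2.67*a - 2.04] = 4.29*a^2 - 1.46*a - 2.67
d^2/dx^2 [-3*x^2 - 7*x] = -6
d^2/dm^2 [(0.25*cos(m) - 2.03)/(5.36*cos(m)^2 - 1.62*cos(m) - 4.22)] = (-0.01842119976835*cos(m)^5 + 0.592752967053485*cos(m)^4 - 0.185803919275422*cos(m)^3 - 0.408367693549041*cos(m)^2 + 0.311260886804928*cos(m) - 0.271627587275256)/(0.394950523033424*cos(m)^6 - 0.358108123496724*cos(m)^5 - 0.824615384615384*cos(m)^4 + 0.552982483137923*cos(m)^3 + 0.649230769230769*cos(m)^2 - 0.221977775760159*cos(m) - 0.192746134507792)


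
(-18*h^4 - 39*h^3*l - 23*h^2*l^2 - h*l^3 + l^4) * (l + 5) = -18*h^4*l - 90*h^4 - 39*h^3*l^2 - 195*h^3*l - 23*h^2*l^3 - 115*h^2*l^2 - h*l^4 - 5*h*l^3 + l^5 + 5*l^4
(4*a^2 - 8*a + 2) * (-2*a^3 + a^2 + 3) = -8*a^5 + 20*a^4 - 12*a^3 + 14*a^2 - 24*a + 6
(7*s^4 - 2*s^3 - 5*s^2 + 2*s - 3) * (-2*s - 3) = -14*s^5 - 17*s^4 + 16*s^3 + 11*s^2 + 9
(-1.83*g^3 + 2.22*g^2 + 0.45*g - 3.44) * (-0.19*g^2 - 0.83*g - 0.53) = 0.3477*g^5 + 1.0971*g^4 - 0.9582*g^3 - 0.8965*g^2 + 2.6167*g + 1.8232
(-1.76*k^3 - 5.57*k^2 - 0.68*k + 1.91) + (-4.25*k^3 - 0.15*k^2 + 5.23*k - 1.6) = -6.01*k^3 - 5.72*k^2 + 4.55*k + 0.31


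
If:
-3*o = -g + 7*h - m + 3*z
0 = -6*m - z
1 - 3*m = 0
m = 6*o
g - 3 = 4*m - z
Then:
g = 19/3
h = 25/14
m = 1/3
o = 1/18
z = -2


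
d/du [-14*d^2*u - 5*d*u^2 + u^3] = -14*d^2 - 10*d*u + 3*u^2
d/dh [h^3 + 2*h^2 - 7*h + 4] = 3*h^2 + 4*h - 7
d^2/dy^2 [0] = 0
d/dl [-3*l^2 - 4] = -6*l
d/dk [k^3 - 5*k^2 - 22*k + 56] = 3*k^2 - 10*k - 22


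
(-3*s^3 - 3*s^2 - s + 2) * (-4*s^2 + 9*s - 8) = 12*s^5 - 15*s^4 + s^3 + 7*s^2 + 26*s - 16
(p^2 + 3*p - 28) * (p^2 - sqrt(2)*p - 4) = p^4 - sqrt(2)*p^3 + 3*p^3 - 32*p^2 - 3*sqrt(2)*p^2 - 12*p + 28*sqrt(2)*p + 112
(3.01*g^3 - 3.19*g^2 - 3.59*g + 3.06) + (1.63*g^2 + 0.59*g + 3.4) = 3.01*g^3 - 1.56*g^2 - 3.0*g + 6.46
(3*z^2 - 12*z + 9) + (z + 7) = 3*z^2 - 11*z + 16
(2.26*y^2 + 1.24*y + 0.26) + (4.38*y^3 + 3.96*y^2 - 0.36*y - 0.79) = 4.38*y^3 + 6.22*y^2 + 0.88*y - 0.53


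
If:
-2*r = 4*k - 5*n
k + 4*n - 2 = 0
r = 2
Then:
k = -2/7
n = 4/7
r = 2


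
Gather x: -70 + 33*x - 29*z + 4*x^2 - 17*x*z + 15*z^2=4*x^2 + x*(33 - 17*z) + 15*z^2 - 29*z - 70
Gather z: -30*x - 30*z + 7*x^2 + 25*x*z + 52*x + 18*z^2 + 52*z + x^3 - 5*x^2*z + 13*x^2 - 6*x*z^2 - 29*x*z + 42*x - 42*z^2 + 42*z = x^3 + 20*x^2 + 64*x + z^2*(-6*x - 24) + z*(-5*x^2 - 4*x + 64)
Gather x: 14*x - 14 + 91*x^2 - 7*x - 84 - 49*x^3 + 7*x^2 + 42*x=-49*x^3 + 98*x^2 + 49*x - 98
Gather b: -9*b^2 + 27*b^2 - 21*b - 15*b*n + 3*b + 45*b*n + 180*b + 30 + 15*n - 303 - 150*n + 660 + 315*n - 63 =18*b^2 + b*(30*n + 162) + 180*n + 324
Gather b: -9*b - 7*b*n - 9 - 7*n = b*(-7*n - 9) - 7*n - 9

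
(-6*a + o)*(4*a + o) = -24*a^2 - 2*a*o + o^2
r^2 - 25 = (r - 5)*(r + 5)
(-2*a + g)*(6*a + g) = -12*a^2 + 4*a*g + g^2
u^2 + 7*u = u*(u + 7)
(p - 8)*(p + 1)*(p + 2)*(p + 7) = p^4 + 2*p^3 - 57*p^2 - 170*p - 112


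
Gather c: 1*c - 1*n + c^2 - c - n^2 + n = c^2 - n^2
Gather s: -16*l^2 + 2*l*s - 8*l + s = -16*l^2 - 8*l + s*(2*l + 1)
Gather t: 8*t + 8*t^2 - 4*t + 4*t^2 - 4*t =12*t^2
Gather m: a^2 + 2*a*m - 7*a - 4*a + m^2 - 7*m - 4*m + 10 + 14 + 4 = a^2 - 11*a + m^2 + m*(2*a - 11) + 28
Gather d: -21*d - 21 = -21*d - 21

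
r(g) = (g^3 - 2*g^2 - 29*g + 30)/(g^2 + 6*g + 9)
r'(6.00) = 0.68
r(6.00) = 0.00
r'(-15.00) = 1.01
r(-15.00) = -23.33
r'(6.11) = 0.69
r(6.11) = 0.08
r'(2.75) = -0.06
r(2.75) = -1.33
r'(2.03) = -0.53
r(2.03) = -1.14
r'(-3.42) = 1887.95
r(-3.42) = 372.93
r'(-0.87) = -16.11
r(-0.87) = 11.69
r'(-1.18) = -25.91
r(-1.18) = 18.05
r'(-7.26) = 2.31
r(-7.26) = -13.64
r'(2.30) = -0.32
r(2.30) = -1.25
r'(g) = (-2*g - 6)*(g^3 - 2*g^2 - 29*g + 30)/(g^2 + 6*g + 9)^2 + (3*g^2 - 4*g - 29)/(g^2 + 6*g + 9) = (g^3 + 9*g^2 + 17*g - 147)/(g^3 + 9*g^2 + 27*g + 27)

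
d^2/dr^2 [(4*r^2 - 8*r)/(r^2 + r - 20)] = 24*(-r^3 + 20*r^2 - 40*r + 120)/(r^6 + 3*r^5 - 57*r^4 - 119*r^3 + 1140*r^2 + 1200*r - 8000)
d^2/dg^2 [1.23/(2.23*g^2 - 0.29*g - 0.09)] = (12.233334*g^2 - 1.590882*g - 1.23*(4.46*g - 0.29)*(8.92*g - 0.58) - 0.493722)/(-2.23*g^2 + 0.29*g + 0.09)^3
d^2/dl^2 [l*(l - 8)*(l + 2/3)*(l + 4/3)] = 12*l^2 - 36*l - 272/9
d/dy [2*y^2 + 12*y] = 4*y + 12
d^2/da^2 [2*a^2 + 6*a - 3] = 4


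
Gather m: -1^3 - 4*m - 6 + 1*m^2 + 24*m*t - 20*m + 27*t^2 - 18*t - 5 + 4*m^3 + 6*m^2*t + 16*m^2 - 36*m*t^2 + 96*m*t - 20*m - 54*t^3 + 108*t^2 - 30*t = 4*m^3 + m^2*(6*t + 17) + m*(-36*t^2 + 120*t - 44) - 54*t^3 + 135*t^2 - 48*t - 12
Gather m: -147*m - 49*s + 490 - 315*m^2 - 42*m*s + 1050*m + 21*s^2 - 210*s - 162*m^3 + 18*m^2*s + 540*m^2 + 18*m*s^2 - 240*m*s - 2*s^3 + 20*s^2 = -162*m^3 + m^2*(18*s + 225) + m*(18*s^2 - 282*s + 903) - 2*s^3 + 41*s^2 - 259*s + 490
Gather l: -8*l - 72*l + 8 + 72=80 - 80*l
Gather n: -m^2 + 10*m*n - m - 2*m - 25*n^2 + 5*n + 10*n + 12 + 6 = -m^2 - 3*m - 25*n^2 + n*(10*m + 15) + 18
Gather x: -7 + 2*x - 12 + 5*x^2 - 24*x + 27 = 5*x^2 - 22*x + 8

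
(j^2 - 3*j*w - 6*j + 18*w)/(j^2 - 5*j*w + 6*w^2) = (6 - j)/(-j + 2*w)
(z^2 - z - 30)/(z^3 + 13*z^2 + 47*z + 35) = (z - 6)/(z^2 + 8*z + 7)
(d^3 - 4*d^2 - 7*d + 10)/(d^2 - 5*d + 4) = (d^2 - 3*d - 10)/(d - 4)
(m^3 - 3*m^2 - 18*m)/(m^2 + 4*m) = (m^2 - 3*m - 18)/(m + 4)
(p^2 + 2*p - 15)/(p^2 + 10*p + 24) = (p^2 + 2*p - 15)/(p^2 + 10*p + 24)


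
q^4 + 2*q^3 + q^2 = q^2*(q + 1)^2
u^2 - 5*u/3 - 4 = (u - 3)*(u + 4/3)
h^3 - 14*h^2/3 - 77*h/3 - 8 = (h - 8)*(h + 1/3)*(h + 3)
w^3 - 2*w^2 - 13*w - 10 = (w - 5)*(w + 1)*(w + 2)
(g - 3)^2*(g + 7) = g^3 + g^2 - 33*g + 63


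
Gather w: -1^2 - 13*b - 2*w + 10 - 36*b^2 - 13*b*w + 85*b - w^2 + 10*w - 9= -36*b^2 + 72*b - w^2 + w*(8 - 13*b)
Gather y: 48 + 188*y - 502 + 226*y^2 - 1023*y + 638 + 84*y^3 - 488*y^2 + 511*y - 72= 84*y^3 - 262*y^2 - 324*y + 112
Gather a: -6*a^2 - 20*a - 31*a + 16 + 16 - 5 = -6*a^2 - 51*a + 27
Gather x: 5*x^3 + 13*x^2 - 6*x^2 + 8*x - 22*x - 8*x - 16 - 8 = 5*x^3 + 7*x^2 - 22*x - 24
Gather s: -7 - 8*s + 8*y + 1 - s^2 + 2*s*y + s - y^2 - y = -s^2 + s*(2*y - 7) - y^2 + 7*y - 6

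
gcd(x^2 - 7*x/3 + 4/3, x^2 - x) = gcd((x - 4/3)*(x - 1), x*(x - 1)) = x - 1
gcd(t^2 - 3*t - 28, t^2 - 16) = t + 4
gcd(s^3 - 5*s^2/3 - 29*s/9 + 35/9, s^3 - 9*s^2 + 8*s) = s - 1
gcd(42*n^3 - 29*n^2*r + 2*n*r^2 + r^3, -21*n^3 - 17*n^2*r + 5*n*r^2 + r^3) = -21*n^2 + 4*n*r + r^2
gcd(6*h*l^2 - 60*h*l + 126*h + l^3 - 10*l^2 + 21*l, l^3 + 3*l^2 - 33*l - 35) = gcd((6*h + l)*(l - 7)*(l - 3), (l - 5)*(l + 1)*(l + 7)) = 1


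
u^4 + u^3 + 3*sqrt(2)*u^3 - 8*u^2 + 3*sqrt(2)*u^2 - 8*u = u*(u + 1)*(u - sqrt(2))*(u + 4*sqrt(2))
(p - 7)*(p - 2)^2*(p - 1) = p^4 - 12*p^3 + 43*p^2 - 60*p + 28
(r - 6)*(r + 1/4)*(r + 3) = r^3 - 11*r^2/4 - 75*r/4 - 9/2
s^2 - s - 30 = (s - 6)*(s + 5)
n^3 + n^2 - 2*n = n*(n - 1)*(n + 2)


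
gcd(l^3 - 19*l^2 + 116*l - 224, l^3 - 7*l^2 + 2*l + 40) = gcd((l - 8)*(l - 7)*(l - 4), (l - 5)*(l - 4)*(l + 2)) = l - 4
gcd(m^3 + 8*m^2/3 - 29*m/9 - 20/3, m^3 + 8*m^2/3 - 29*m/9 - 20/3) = m^3 + 8*m^2/3 - 29*m/9 - 20/3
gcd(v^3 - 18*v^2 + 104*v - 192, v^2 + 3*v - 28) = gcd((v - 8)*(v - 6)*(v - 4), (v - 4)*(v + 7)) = v - 4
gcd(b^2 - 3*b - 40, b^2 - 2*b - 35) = b + 5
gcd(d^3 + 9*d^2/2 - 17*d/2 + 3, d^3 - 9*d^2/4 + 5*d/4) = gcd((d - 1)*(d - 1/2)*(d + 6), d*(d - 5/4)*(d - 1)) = d - 1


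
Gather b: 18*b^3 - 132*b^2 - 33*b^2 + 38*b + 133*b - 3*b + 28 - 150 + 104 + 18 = 18*b^3 - 165*b^2 + 168*b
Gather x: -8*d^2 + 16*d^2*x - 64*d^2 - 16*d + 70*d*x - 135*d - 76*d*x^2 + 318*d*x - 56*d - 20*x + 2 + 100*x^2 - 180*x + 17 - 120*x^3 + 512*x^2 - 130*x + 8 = -72*d^2 - 207*d - 120*x^3 + x^2*(612 - 76*d) + x*(16*d^2 + 388*d - 330) + 27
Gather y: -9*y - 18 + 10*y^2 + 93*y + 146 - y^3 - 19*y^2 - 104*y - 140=-y^3 - 9*y^2 - 20*y - 12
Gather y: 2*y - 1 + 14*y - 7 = 16*y - 8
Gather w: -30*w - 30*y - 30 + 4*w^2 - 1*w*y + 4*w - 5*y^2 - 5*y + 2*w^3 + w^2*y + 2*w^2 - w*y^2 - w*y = 2*w^3 + w^2*(y + 6) + w*(-y^2 - 2*y - 26) - 5*y^2 - 35*y - 30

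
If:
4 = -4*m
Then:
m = -1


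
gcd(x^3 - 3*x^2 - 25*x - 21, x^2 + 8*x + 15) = x + 3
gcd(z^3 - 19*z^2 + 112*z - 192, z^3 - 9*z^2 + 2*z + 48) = z^2 - 11*z + 24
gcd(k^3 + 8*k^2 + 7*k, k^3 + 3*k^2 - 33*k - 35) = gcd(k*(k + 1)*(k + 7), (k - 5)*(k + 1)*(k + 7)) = k^2 + 8*k + 7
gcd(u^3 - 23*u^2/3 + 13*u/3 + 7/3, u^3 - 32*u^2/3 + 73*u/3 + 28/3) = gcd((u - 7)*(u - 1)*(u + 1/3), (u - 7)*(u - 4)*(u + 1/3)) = u^2 - 20*u/3 - 7/3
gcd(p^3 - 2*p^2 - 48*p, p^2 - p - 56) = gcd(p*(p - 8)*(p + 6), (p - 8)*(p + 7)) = p - 8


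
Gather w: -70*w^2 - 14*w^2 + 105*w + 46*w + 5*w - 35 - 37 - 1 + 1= -84*w^2 + 156*w - 72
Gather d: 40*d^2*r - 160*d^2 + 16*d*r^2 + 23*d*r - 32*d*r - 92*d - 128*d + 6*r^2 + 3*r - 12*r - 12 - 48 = d^2*(40*r - 160) + d*(16*r^2 - 9*r - 220) + 6*r^2 - 9*r - 60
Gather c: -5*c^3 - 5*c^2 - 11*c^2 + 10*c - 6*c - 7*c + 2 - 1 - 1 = -5*c^3 - 16*c^2 - 3*c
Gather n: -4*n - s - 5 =-4*n - s - 5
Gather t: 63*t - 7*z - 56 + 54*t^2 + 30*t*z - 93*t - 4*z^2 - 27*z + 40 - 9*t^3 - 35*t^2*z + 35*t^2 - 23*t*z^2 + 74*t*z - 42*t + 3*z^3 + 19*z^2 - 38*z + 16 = -9*t^3 + t^2*(89 - 35*z) + t*(-23*z^2 + 104*z - 72) + 3*z^3 + 15*z^2 - 72*z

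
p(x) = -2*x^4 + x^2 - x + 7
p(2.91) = -130.86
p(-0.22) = 7.26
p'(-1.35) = 15.98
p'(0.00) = -1.00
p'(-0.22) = -1.35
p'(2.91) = -192.32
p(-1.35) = 3.53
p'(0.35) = -0.64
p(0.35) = 6.74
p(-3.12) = -169.66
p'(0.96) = -6.16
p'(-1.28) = 13.22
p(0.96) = 5.26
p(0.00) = 7.00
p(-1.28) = 4.55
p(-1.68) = -4.43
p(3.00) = -149.00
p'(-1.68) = 33.57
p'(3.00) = -211.00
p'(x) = -8*x^3 + 2*x - 1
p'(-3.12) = 235.73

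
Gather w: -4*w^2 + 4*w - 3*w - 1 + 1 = -4*w^2 + w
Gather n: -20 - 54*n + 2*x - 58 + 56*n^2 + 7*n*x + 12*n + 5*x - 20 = 56*n^2 + n*(7*x - 42) + 7*x - 98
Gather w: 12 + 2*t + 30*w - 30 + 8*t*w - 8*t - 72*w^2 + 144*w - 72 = -6*t - 72*w^2 + w*(8*t + 174) - 90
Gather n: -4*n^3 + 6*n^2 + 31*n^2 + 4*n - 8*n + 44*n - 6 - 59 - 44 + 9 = -4*n^3 + 37*n^2 + 40*n - 100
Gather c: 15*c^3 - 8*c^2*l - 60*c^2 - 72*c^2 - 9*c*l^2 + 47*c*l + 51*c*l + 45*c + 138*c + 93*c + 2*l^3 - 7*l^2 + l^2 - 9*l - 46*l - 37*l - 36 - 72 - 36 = 15*c^3 + c^2*(-8*l - 132) + c*(-9*l^2 + 98*l + 276) + 2*l^3 - 6*l^2 - 92*l - 144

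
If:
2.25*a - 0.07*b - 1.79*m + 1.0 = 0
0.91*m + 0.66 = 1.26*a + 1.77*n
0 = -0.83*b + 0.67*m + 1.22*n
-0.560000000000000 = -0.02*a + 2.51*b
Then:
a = -1.82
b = -0.24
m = -1.72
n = 0.78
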